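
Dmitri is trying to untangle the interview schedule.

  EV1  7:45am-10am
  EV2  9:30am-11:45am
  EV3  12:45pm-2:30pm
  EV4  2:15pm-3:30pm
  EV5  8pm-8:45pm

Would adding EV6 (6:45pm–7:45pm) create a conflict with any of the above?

No — it doesn't clash with anything

EV1: ends 10am at or before EV6 starts 6:45pm → clear.
EV2: ends 11:45am at or before EV6 starts 6:45pm → clear.
EV3: ends 2:30pm at or before EV6 starts 6:45pm → clear.
EV4: ends 3:30pm at or before EV6 starts 6:45pm → clear.
EV5: starts 8pm at or after EV6 ends 7:45pm → clear.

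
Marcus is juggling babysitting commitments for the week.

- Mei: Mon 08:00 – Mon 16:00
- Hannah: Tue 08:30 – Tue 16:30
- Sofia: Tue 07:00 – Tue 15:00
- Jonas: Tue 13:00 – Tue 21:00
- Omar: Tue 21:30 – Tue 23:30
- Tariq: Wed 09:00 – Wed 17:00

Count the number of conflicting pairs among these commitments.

3

Sorted by start: Mei, Sofia, Hannah, Jonas, Omar, Tariq.
Sofia starts after Mei ends, so Mei has no further overlaps.
Hannah starts before Sofia ends → Sofia and Hannah overlap.
Jonas starts before Sofia ends → Sofia and Jonas overlap.
Omar starts after Sofia ends, so Sofia has no further overlaps.
Jonas starts before Hannah ends → Hannah and Jonas overlap.
Omar starts after Hannah ends, so Hannah has no further overlaps.
Omar starts after Jonas ends, so Jonas has no further overlaps.
Tariq starts after Omar ends.
Overlapping pairs: Hannah & Jonas, Hannah & Sofia, Jonas & Sofia — 3 in total.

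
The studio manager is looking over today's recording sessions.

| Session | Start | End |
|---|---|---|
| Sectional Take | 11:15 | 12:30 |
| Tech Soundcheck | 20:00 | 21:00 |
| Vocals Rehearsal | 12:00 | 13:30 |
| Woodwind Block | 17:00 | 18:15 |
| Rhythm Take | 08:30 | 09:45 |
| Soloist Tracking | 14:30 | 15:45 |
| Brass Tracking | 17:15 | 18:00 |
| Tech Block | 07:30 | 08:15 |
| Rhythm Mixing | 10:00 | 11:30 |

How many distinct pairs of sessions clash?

3

Two intervals overlap when each starts before the other ends.
Sorted by start: Tech Block, Rhythm Take, Rhythm Mixing, Sectional Take, Vocals Rehearsal, Soloist Tracking, Woodwind Block, Brass Tracking, Tech Soundcheck.
Rhythm Take starts after Tech Block ends, so nothing later overlaps Tech Block either.
Rhythm Mixing starts after Rhythm Take ends, so nothing later overlaps Rhythm Take either.
Sectional Take starts before Rhythm Mixing ends → Rhythm Mixing and Sectional Take overlap.
Vocals Rehearsal starts after Rhythm Mixing ends, so nothing later overlaps Rhythm Mixing either.
Vocals Rehearsal starts before Sectional Take ends → Sectional Take and Vocals Rehearsal overlap.
Soloist Tracking starts after Sectional Take ends, so nothing later overlaps Sectional Take either.
Soloist Tracking starts after Vocals Rehearsal ends, so nothing later overlaps Vocals Rehearsal either.
Woodwind Block starts after Soloist Tracking ends, so nothing later overlaps Soloist Tracking either.
Brass Tracking starts before Woodwind Block ends → Woodwind Block and Brass Tracking overlap.
Tech Soundcheck starts after Woodwind Block ends.
Tech Soundcheck starts after Brass Tracking ends.
Overlapping pairs: Brass Tracking & Woodwind Block, Rhythm Mixing & Sectional Take, Sectional Take & Vocals Rehearsal — 3 in total.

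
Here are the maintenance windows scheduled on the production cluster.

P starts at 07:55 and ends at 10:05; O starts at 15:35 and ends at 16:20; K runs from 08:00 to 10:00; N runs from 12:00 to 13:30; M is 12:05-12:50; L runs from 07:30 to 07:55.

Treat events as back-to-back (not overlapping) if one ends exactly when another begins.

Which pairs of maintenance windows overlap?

K & P, M & N

Check each pair: they overlap iff neither finishes before the other starts.
Sorted by start: L, P, K, N, M, O.
P starts exactly when L ends (back-to-back, no overlap) — done with L.
K starts before P ends → P and K overlap.
N starts after P ends — done with P.
N starts after K ends — done with K.
M starts before N ends → N and M overlap.
O starts after N ends.
O starts after M ends.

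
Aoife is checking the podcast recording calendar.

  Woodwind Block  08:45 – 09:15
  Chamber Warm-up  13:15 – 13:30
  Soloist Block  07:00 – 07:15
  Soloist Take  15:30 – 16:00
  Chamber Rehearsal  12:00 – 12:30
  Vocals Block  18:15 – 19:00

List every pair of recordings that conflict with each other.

no conflicts

Sorted by start: Soloist Block, Woodwind Block, Chamber Rehearsal, Chamber Warm-up, Soloist Take, Vocals Block.
Woodwind Block starts after Soloist Block ends — done with Soloist Block.
Chamber Rehearsal starts after Woodwind Block ends — done with Woodwind Block.
Chamber Warm-up starts after Chamber Rehearsal ends — done with Chamber Rehearsal.
Soloist Take starts after Chamber Warm-up ends — done with Chamber Warm-up.
Vocals Block starts after Soloist Take ends.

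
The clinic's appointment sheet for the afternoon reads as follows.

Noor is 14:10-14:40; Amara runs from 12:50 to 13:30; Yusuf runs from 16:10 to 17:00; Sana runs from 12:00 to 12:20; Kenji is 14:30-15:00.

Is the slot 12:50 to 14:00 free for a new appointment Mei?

Sana: ends 12:20 at or before Mei starts 12:50 → clear.
Amara: starts 12:50 before Mei ends 14:00, and ends 13:30 after Mei starts 12:50 → overlap.
Noor: starts 14:10 at or after Mei ends 14:00 → clear.
Kenji: starts 14:30 at or after Mei ends 14:00 → clear.
Yusuf: starts 16:10 at or after Mei ends 14:00 → clear.
Mei overlaps Amara.

No — it overlaps Amara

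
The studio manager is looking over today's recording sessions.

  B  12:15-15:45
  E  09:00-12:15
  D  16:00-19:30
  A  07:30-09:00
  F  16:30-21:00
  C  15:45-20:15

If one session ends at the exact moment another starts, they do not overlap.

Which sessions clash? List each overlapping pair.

C & D, C & F, D & F

Sorted by start: A, E, B, C, D, F.
E starts exactly when A ends (back-to-back, no overlap); A is clear from here.
B starts exactly when E ends (back-to-back, no overlap); E is clear from here.
C starts exactly when B ends (back-to-back, no overlap); B is clear from here.
D starts before C ends → C and D overlap.
F starts before C ends → C and F overlap.
F starts before D ends → D and F overlap.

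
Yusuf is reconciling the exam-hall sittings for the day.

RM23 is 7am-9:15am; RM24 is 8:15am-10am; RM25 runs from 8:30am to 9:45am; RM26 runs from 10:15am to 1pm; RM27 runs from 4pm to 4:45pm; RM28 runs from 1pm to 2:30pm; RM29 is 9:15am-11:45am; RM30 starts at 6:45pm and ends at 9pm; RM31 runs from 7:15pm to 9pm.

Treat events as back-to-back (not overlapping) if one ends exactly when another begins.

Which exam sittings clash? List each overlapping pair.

RM23 & RM24, RM23 & RM25, RM24 & RM25, RM24 & RM29, RM25 & RM29, RM26 & RM29, RM30 & RM31

Two intervals overlap when each starts before the other ends.
Sorted by start: RM23, RM24, RM25, RM29, RM26, RM28, RM27, RM30, RM31.
RM24 starts before RM23 ends → RM23 and RM24 overlap.
RM25 starts before RM23 ends → RM23 and RM25 overlap.
RM29 starts exactly when RM23 ends (back-to-back, no overlap), so RM23 has no further overlaps.
RM25 starts before RM24 ends → RM24 and RM25 overlap.
RM29 starts before RM24 ends → RM24 and RM29 overlap.
RM26 starts after RM24 ends, so RM24 has no further overlaps.
RM29 starts before RM25 ends → RM25 and RM29 overlap.
RM26 starts after RM25 ends, so RM25 has no further overlaps.
RM26 starts before RM29 ends → RM29 and RM26 overlap.
RM28 starts after RM29 ends, so RM29 has no further overlaps.
RM28 starts exactly when RM26 ends (back-to-back, no overlap), so RM26 has no further overlaps.
RM27 starts after RM28 ends, so RM28 has no further overlaps.
RM30 starts after RM27 ends, so RM27 has no further overlaps.
RM31 starts before RM30 ends → RM30 and RM31 overlap.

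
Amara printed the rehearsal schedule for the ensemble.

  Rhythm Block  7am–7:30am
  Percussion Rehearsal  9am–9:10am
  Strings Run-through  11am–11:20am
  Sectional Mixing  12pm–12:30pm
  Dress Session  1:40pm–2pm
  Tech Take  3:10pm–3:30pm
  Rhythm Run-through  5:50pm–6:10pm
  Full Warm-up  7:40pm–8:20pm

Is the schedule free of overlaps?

Sorted by start: Rhythm Block, Percussion Rehearsal, Strings Run-through, Sectional Mixing, Dress Session, Tech Take, Rhythm Run-through, Full Warm-up.
Percussion Rehearsal starts after Rhythm Block ends; Rhythm Block is clear from here.
Strings Run-through starts after Percussion Rehearsal ends; Percussion Rehearsal is clear from here.
Sectional Mixing starts after Strings Run-through ends; Strings Run-through is clear from here.
Dress Session starts after Sectional Mixing ends; Sectional Mixing is clear from here.
Tech Take starts after Dress Session ends; Dress Session is clear from here.
Rhythm Run-through starts after Tech Take ends; Tech Take is clear from here.
Full Warm-up starts after Rhythm Run-through ends.
Every pair is clear; the schedule has no overlaps.

Yes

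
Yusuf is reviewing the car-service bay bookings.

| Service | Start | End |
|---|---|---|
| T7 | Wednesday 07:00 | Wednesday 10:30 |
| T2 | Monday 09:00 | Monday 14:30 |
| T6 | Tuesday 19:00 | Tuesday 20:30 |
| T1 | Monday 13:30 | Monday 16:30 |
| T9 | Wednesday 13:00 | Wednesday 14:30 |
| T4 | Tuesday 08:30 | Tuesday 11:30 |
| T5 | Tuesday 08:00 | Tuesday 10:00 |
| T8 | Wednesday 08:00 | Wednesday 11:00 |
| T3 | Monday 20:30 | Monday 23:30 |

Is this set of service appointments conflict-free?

Two intervals overlap when each starts before the other ends.
Sorted by start: T2, T1, T3, T5, T4, T6, T7, T8, T9.
T1 starts before T2 ends → T2 and T1 overlap.
That's a conflict, so the schedule is not conflict-free.

No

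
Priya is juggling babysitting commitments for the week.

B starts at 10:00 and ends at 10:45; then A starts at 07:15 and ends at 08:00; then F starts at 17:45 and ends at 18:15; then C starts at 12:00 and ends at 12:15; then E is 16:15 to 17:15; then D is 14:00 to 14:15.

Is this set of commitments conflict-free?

Sorted by start: A, B, C, D, E, F.
B starts after A ends, so A has no further overlaps.
C starts after B ends, so B has no further overlaps.
D starts after C ends, so C has no further overlaps.
E starts after D ends, so D has no further overlaps.
F starts after E ends.
Every pair is clear; the schedule has no overlaps.

Yes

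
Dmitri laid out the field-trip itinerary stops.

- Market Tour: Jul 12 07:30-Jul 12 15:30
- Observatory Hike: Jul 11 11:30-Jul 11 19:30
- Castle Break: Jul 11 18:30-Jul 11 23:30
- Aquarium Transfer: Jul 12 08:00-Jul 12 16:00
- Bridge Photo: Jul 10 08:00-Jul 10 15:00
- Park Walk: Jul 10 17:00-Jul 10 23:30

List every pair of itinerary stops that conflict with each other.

Aquarium Transfer & Market Tour, Castle Break & Observatory Hike

Sorted by start: Bridge Photo, Park Walk, Observatory Hike, Castle Break, Market Tour, Aquarium Transfer.
Park Walk starts after Bridge Photo ends; Bridge Photo is clear from here.
Observatory Hike starts after Park Walk ends; Park Walk is clear from here.
Castle Break starts before Observatory Hike ends → Observatory Hike and Castle Break overlap.
Market Tour starts after Observatory Hike ends; Observatory Hike is clear from here.
Market Tour starts after Castle Break ends; Castle Break is clear from here.
Aquarium Transfer starts before Market Tour ends → Market Tour and Aquarium Transfer overlap.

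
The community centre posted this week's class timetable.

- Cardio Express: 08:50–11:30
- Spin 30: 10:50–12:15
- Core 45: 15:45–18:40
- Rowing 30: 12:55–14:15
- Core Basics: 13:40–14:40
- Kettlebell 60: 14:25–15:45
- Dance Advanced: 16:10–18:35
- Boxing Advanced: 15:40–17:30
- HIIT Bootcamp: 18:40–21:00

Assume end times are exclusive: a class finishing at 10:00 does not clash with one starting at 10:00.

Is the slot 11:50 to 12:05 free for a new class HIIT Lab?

No — it overlaps Spin 30

Cardio Express: ends 11:30 at or before HIIT Lab starts 11:50 → clear.
Spin 30: starts 10:50 before HIIT Lab ends 12:05, and ends 12:15 after HIIT Lab starts 11:50 → overlap.
Rowing 30: starts 12:55 at or after HIIT Lab ends 12:05 → clear.
Core Basics: starts 13:40 at or after HIIT Lab ends 12:05 → clear.
Kettlebell 60: starts 14:25 at or after HIIT Lab ends 12:05 → clear.
Boxing Advanced: starts 15:40 at or after HIIT Lab ends 12:05 → clear.
Core 45: starts 15:45 at or after HIIT Lab ends 12:05 → clear.
Dance Advanced: starts 16:10 at or after HIIT Lab ends 12:05 → clear.
HIIT Bootcamp: starts 18:40 at or after HIIT Lab ends 12:05 → clear.
HIIT Lab overlaps Spin 30.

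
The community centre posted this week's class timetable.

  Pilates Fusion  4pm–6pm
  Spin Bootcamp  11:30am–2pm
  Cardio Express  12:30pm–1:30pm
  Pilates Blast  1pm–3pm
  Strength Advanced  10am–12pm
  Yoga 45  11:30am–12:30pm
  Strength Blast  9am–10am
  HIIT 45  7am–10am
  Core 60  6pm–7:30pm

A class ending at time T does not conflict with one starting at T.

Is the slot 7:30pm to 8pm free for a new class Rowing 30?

Yes — the slot is free

HIIT 45: ends 10am at or before Rowing 30 starts 7:30pm → clear.
Strength Blast: ends 10am at or before Rowing 30 starts 7:30pm → clear.
Strength Advanced: ends 12pm at or before Rowing 30 starts 7:30pm → clear.
Yoga 45: ends 12:30pm at or before Rowing 30 starts 7:30pm → clear.
Spin Bootcamp: ends 2pm at or before Rowing 30 starts 7:30pm → clear.
Cardio Express: ends 1:30pm at or before Rowing 30 starts 7:30pm → clear.
Pilates Blast: ends 3pm at or before Rowing 30 starts 7:30pm → clear.
Pilates Fusion: ends 6pm at or before Rowing 30 starts 7:30pm → clear.
Core 60: ends 7:30pm at or before Rowing 30 starts 7:30pm → clear.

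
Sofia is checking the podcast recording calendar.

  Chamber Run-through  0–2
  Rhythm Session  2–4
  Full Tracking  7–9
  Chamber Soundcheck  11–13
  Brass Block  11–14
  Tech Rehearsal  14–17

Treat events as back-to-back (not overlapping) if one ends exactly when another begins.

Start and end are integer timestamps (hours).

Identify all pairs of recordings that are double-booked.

Brass Block & Chamber Soundcheck

Sorted by start: Chamber Run-through, Rhythm Session, Full Tracking, Chamber Soundcheck, Brass Block, Tech Rehearsal.
Rhythm Session starts exactly when Chamber Run-through ends (back-to-back, no overlap), so Chamber Run-through has no further overlaps.
Full Tracking starts after Rhythm Session ends, so Rhythm Session has no further overlaps.
Chamber Soundcheck starts after Full Tracking ends, so Full Tracking has no further overlaps.
Brass Block starts before Chamber Soundcheck ends → Chamber Soundcheck and Brass Block overlap.
Tech Rehearsal starts after Chamber Soundcheck ends.
Tech Rehearsal starts exactly when Brass Block ends (back-to-back, no overlap).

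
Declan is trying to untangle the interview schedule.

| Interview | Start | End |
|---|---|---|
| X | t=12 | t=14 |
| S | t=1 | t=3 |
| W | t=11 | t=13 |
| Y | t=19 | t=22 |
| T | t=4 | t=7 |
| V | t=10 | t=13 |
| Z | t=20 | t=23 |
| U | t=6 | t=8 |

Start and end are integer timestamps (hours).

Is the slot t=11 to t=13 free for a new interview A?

S: ends t=3 at or before A starts t=11 → clear.
T: ends t=7 at or before A starts t=11 → clear.
U: ends t=8 at or before A starts t=11 → clear.
V: starts t=10 before A ends t=13, and ends t=13 after A starts t=11 → overlap.
W: starts t=11 before A ends t=13, and ends t=13 after A starts t=11 → overlap.
X: starts t=12 before A ends t=13, and ends t=14 after A starts t=11 → overlap.
Y: starts t=19 at or after A ends t=13 → clear.
Z: starts t=20 at or after A ends t=13 → clear.
A overlaps V, W, X.

No — it overlaps V, W, X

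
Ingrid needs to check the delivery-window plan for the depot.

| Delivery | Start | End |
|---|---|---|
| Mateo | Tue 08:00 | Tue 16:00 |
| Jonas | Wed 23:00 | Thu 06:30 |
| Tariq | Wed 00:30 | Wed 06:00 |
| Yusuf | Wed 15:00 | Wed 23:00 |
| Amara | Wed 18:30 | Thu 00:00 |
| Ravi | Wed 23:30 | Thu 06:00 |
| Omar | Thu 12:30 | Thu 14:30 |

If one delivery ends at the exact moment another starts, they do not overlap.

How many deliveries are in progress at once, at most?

Sort all start/end points and keep a running count:
Tue 08:00 start Mateo → 1
Tue 16:00 end Mateo → 0
Wed 00:30 start Tariq → 1
Wed 06:00 end Tariq → 0
Wed 15:00 start Yusuf → 1
Wed 18:30 start Amara → 2
Wed 23:00 end Yusuf → 1
Wed 23:00 start Jonas → 2
Wed 23:30 start Ravi → 3
Thu 00:00 end Amara → 2
Thu 06:00 end Ravi → 1
Thu 06:30 end Jonas → 0
Thu 12:30 start Omar → 1
Thu 14:30 end Omar → 0
Peak is 3, at Wed 23:30 (Amara, Jonas, Ravi).

3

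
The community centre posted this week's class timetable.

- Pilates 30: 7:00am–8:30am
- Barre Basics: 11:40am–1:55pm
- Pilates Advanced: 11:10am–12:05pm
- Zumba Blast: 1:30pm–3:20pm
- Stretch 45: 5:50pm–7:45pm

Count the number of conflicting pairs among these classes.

2

Sorted by start: Pilates 30, Pilates Advanced, Barre Basics, Zumba Blast, Stretch 45.
Pilates Advanced starts after Pilates 30 ends — done with Pilates 30.
Barre Basics starts before Pilates Advanced ends → Pilates Advanced and Barre Basics overlap.
Zumba Blast starts after Pilates Advanced ends — done with Pilates Advanced.
Zumba Blast starts before Barre Basics ends → Barre Basics and Zumba Blast overlap.
Stretch 45 starts after Barre Basics ends.
Stretch 45 starts after Zumba Blast ends.
Overlapping pairs: Barre Basics & Pilates Advanced, Barre Basics & Zumba Blast — 2 in total.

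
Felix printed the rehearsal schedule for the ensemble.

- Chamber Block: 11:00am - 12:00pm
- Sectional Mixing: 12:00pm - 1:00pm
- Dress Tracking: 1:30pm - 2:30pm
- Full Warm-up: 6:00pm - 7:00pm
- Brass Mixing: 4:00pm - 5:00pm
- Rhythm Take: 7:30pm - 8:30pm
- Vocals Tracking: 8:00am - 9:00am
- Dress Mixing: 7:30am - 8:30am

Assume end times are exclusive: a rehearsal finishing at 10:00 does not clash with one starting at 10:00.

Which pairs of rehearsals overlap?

Dress Mixing & Vocals Tracking

Check each pair: they overlap iff neither finishes before the other starts.
Sorted by start: Dress Mixing, Vocals Tracking, Chamber Block, Sectional Mixing, Dress Tracking, Brass Mixing, Full Warm-up, Rhythm Take.
Vocals Tracking starts before Dress Mixing ends → Dress Mixing and Vocals Tracking overlap.
Chamber Block starts after Dress Mixing ends, so nothing later overlaps Dress Mixing either.
Chamber Block starts after Vocals Tracking ends, so nothing later overlaps Vocals Tracking either.
Sectional Mixing starts exactly when Chamber Block ends (back-to-back, no overlap), so nothing later overlaps Chamber Block either.
Dress Tracking starts after Sectional Mixing ends, so nothing later overlaps Sectional Mixing either.
Brass Mixing starts after Dress Tracking ends, so nothing later overlaps Dress Tracking either.
Full Warm-up starts after Brass Mixing ends, so nothing later overlaps Brass Mixing either.
Rhythm Take starts after Full Warm-up ends.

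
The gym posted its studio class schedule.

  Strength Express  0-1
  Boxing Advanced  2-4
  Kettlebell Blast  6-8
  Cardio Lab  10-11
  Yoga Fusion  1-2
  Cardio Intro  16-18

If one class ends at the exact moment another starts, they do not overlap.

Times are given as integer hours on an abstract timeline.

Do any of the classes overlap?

No

Sorted by start: Strength Express, Yoga Fusion, Boxing Advanced, Kettlebell Blast, Cardio Lab, Cardio Intro.
Yoga Fusion starts exactly when Strength Express ends (back-to-back, no overlap) — done with Strength Express.
Boxing Advanced starts exactly when Yoga Fusion ends (back-to-back, no overlap) — done with Yoga Fusion.
Kettlebell Blast starts after Boxing Advanced ends — done with Boxing Advanced.
Cardio Lab starts after Kettlebell Blast ends — done with Kettlebell Blast.
Cardio Intro starts after Cardio Lab ends.
Every pair is clear; the schedule has no overlaps.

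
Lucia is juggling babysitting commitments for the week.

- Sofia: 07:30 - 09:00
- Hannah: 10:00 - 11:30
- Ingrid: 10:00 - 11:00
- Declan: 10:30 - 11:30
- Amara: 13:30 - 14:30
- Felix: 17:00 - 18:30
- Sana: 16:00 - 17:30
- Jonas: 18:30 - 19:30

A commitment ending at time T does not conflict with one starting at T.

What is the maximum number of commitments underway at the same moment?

Walk through starts and ends in time order (an end at T is processed before a start at T):
07:30 start Sofia → 1
09:00 end Sofia → 0
10:00 start Hannah → 1
10:00 start Ingrid → 2
10:30 start Declan → 3
11:00 end Ingrid → 2
11:30 end Declan → 1
11:30 end Hannah → 0
13:30 start Amara → 1
14:30 end Amara → 0
16:00 start Sana → 1
17:00 start Felix → 2
17:30 end Sana → 1
18:30 end Felix → 0
18:30 start Jonas → 1
19:30 end Jonas → 0
Peak is 3, at 10:30 (Declan, Hannah, Ingrid).

3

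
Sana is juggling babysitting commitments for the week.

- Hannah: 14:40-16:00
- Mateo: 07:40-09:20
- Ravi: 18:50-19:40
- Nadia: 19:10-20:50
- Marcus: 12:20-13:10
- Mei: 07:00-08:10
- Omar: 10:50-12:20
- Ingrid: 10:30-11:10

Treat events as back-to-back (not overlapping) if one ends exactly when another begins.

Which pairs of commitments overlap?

Sorted by start: Mei, Mateo, Ingrid, Omar, Marcus, Hannah, Ravi, Nadia.
Mateo starts before Mei ends → Mei and Mateo overlap.
Ingrid starts after Mei ends; Mei is clear from here.
Ingrid starts after Mateo ends; Mateo is clear from here.
Omar starts before Ingrid ends → Ingrid and Omar overlap.
Marcus starts after Ingrid ends; Ingrid is clear from here.
Marcus starts exactly when Omar ends (back-to-back, no overlap); Omar is clear from here.
Hannah starts after Marcus ends; Marcus is clear from here.
Ravi starts after Hannah ends; Hannah is clear from here.
Nadia starts before Ravi ends → Ravi and Nadia overlap.

Ingrid & Omar, Mateo & Mei, Nadia & Ravi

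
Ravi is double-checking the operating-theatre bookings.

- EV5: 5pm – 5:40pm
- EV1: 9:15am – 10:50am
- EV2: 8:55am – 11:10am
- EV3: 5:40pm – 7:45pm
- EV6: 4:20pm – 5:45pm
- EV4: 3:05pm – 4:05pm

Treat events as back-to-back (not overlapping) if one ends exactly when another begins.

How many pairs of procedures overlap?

3

Two intervals overlap when each starts before the other ends.
Sorted by start: EV2, EV1, EV4, EV6, EV5, EV3.
EV1 starts before EV2 ends → EV2 and EV1 overlap.
EV4 starts after EV2 ends, so EV2 has no further overlaps.
EV4 starts after EV1 ends, so EV1 has no further overlaps.
EV6 starts after EV4 ends, so EV4 has no further overlaps.
EV5 starts before EV6 ends → EV6 and EV5 overlap.
EV3 starts before EV6 ends → EV6 and EV3 overlap.
EV3 starts exactly when EV5 ends (back-to-back, no overlap).
Overlapping pairs: EV1 & EV2, EV3 & EV6, EV5 & EV6 — 3 in total.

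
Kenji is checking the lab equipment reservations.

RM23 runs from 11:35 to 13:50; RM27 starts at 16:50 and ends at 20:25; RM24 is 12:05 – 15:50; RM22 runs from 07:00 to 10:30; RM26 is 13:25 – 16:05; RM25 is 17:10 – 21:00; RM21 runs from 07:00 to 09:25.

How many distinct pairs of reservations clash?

Sorted by start: RM21, RM22, RM23, RM24, RM26, RM27, RM25.
RM22 starts before RM21 ends → RM21 and RM22 overlap.
RM23 starts after RM21 ends — done with RM21.
RM23 starts after RM22 ends — done with RM22.
RM24 starts before RM23 ends → RM23 and RM24 overlap.
RM26 starts before RM23 ends → RM23 and RM26 overlap.
RM27 starts after RM23 ends — done with RM23.
RM26 starts before RM24 ends → RM24 and RM26 overlap.
RM27 starts after RM24 ends — done with RM24.
RM27 starts after RM26 ends — done with RM26.
RM25 starts before RM27 ends → RM27 and RM25 overlap.
Overlapping pairs: RM21 & RM22, RM23 & RM24, RM23 & RM26, RM24 & RM26, RM25 & RM27 — 5 in total.

5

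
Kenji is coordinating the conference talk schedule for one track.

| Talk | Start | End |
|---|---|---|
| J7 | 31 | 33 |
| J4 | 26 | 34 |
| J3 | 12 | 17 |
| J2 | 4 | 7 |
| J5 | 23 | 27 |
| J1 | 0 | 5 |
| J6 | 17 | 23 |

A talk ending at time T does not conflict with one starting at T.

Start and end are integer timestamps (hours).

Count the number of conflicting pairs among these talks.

Check each pair: they overlap iff neither finishes before the other starts.
Sorted by start: J1, J2, J3, J6, J5, J4, J7.
J2 starts before J1 ends → J1 and J2 overlap.
J3 starts after J1 ends, so nothing later overlaps J1 either.
J3 starts after J2 ends, so nothing later overlaps J2 either.
J6 starts exactly when J3 ends (back-to-back, no overlap), so nothing later overlaps J3 either.
J5 starts exactly when J6 ends (back-to-back, no overlap), so nothing later overlaps J6 either.
J4 starts before J5 ends → J5 and J4 overlap.
J7 starts after J5 ends.
J7 starts before J4 ends → J4 and J7 overlap.
Overlapping pairs: J1 & J2, J4 & J5, J4 & J7 — 3 in total.

3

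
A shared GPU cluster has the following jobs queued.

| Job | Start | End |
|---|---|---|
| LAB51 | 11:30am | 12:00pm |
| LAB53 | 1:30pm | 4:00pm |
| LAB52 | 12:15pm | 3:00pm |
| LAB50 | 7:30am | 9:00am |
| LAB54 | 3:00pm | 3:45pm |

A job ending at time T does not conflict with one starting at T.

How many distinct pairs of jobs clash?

Sorted by start: LAB50, LAB51, LAB52, LAB53, LAB54.
LAB51 starts after LAB50 ends — done with LAB50.
LAB52 starts after LAB51 ends — done with LAB51.
LAB53 starts before LAB52 ends → LAB52 and LAB53 overlap.
LAB54 starts exactly when LAB52 ends (back-to-back, no overlap).
LAB54 starts before LAB53 ends → LAB53 and LAB54 overlap.
Overlapping pairs: LAB52 & LAB53, LAB53 & LAB54 — 2 in total.

2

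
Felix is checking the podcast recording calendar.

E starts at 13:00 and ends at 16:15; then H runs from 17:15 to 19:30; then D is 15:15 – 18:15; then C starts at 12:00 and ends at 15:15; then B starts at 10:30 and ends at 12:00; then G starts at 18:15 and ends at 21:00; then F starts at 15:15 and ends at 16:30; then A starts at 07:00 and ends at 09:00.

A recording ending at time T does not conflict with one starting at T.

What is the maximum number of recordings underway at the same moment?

3

Sweep the timeline, counting +1 at each start and −1 at each end (ends before starts at a tie):
07:00 start A → 1
09:00 end A → 0
10:30 start B → 1
12:00 end B → 0
12:00 start C → 1
13:00 start E → 2
15:15 end C → 1
15:15 start D → 2
15:15 start F → 3
16:15 end E → 2
16:30 end F → 1
17:15 start H → 2
18:15 end D → 1
18:15 start G → 2
19:30 end H → 1
21:00 end G → 0
Peak is 3, at 15:15 (D, E, F).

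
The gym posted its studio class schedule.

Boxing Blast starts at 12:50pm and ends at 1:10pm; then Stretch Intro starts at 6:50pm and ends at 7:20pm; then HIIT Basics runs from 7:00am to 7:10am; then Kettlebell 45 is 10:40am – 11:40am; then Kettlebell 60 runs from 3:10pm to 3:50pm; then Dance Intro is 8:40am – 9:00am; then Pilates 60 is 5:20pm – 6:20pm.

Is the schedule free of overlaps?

Yes

Sorted by start: HIIT Basics, Dance Intro, Kettlebell 45, Boxing Blast, Kettlebell 60, Pilates 60, Stretch Intro.
Dance Intro starts after HIIT Basics ends, so HIIT Basics has no further overlaps.
Kettlebell 45 starts after Dance Intro ends, so Dance Intro has no further overlaps.
Boxing Blast starts after Kettlebell 45 ends, so Kettlebell 45 has no further overlaps.
Kettlebell 60 starts after Boxing Blast ends, so Boxing Blast has no further overlaps.
Pilates 60 starts after Kettlebell 60 ends, so Kettlebell 60 has no further overlaps.
Stretch Intro starts after Pilates 60 ends.
Every pair is clear; the schedule has no overlaps.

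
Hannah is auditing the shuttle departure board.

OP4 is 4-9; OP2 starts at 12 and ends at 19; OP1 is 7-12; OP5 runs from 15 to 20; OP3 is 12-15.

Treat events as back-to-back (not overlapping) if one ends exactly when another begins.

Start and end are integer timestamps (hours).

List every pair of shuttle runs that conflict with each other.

Sorted by start: OP4, OP1, OP2, OP3, OP5.
OP1 starts before OP4 ends → OP4 and OP1 overlap.
OP2 starts after OP4 ends, so OP4 has no further overlaps.
OP2 starts exactly when OP1 ends (back-to-back, no overlap), so OP1 has no further overlaps.
OP3 starts before OP2 ends → OP2 and OP3 overlap.
OP5 starts before OP2 ends → OP2 and OP5 overlap.
OP5 starts exactly when OP3 ends (back-to-back, no overlap).

OP1 & OP4, OP2 & OP3, OP2 & OP5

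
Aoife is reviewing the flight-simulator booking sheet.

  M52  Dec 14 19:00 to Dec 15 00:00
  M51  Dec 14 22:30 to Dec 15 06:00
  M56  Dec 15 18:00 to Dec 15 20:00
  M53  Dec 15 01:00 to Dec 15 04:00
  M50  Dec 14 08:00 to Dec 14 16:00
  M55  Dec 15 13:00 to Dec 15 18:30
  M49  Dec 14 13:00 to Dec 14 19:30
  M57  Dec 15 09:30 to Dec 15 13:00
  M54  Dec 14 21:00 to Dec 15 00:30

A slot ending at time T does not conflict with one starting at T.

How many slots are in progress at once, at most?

Sweep the timeline, counting +1 at each start and −1 at each end (ends before starts at a tie):
Dec 14 08:00 start M50 → 1
Dec 14 13:00 start M49 → 2
Dec 14 16:00 end M50 → 1
Dec 14 19:00 start M52 → 2
Dec 14 19:30 end M49 → 1
Dec 14 21:00 start M54 → 2
Dec 14 22:30 start M51 → 3
Dec 15 00:00 end M52 → 2
Dec 15 00:30 end M54 → 1
Dec 15 01:00 start M53 → 2
Dec 15 04:00 end M53 → 1
Dec 15 06:00 end M51 → 0
Dec 15 09:30 start M57 → 1
Dec 15 13:00 end M57 → 0
Dec 15 13:00 start M55 → 1
Dec 15 18:00 start M56 → 2
Dec 15 18:30 end M55 → 1
Dec 15 20:00 end M56 → 0
Peak is 3, at Dec 14 22:30 (M51, M52, M54).

3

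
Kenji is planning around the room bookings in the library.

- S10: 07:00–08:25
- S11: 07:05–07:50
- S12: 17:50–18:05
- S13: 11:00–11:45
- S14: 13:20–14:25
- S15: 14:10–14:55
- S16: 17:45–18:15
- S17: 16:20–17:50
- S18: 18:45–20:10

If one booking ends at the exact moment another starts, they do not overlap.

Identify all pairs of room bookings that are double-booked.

S10 & S11, S12 & S16, S14 & S15, S16 & S17

Two intervals overlap when each starts before the other ends.
Sorted by start: S10, S11, S13, S14, S15, S17, S16, S12, S18.
S11 starts before S10 ends → S10 and S11 overlap.
S13 starts after S10 ends — done with S10.
S13 starts after S11 ends — done with S11.
S14 starts after S13 ends — done with S13.
S15 starts before S14 ends → S14 and S15 overlap.
S17 starts after S14 ends — done with S14.
S17 starts after S15 ends — done with S15.
S16 starts before S17 ends → S17 and S16 overlap.
S12 starts exactly when S17 ends (back-to-back, no overlap) — done with S17.
S12 starts before S16 ends → S16 and S12 overlap.
S18 starts after S16 ends.
S18 starts after S12 ends.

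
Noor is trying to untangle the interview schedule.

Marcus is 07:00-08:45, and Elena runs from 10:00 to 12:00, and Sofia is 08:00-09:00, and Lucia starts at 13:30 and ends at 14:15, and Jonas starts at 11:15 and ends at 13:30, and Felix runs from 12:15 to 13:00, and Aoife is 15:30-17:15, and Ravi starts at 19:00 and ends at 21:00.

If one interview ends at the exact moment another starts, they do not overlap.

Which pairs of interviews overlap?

Sorted by start: Marcus, Sofia, Elena, Jonas, Felix, Lucia, Aoife, Ravi.
Sofia starts before Marcus ends → Marcus and Sofia overlap.
Elena starts after Marcus ends; Marcus is clear from here.
Elena starts after Sofia ends; Sofia is clear from here.
Jonas starts before Elena ends → Elena and Jonas overlap.
Felix starts after Elena ends; Elena is clear from here.
Felix starts before Jonas ends → Jonas and Felix overlap.
Lucia starts exactly when Jonas ends (back-to-back, no overlap); Jonas is clear from here.
Lucia starts after Felix ends; Felix is clear from here.
Aoife starts after Lucia ends; Lucia is clear from here.
Ravi starts after Aoife ends.

Elena & Jonas, Felix & Jonas, Marcus & Sofia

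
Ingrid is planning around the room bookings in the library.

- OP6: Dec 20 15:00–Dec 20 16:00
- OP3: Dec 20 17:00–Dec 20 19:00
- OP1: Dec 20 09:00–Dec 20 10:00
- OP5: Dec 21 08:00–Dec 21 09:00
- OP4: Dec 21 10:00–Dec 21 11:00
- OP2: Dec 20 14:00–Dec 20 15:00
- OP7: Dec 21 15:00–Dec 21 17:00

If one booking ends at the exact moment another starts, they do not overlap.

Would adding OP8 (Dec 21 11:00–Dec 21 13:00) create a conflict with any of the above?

OP1: ends Dec 20 10:00 at or before OP8 starts Dec 21 11:00 → clear.
OP2: ends Dec 20 15:00 at or before OP8 starts Dec 21 11:00 → clear.
OP6: ends Dec 20 16:00 at or before OP8 starts Dec 21 11:00 → clear.
OP3: ends Dec 20 19:00 at or before OP8 starts Dec 21 11:00 → clear.
OP5: ends Dec 21 09:00 at or before OP8 starts Dec 21 11:00 → clear.
OP4: ends Dec 21 11:00 at or before OP8 starts Dec 21 11:00 → clear.
OP7: starts Dec 21 15:00 at or after OP8 ends Dec 21 13:00 → clear.

No — it doesn't clash with anything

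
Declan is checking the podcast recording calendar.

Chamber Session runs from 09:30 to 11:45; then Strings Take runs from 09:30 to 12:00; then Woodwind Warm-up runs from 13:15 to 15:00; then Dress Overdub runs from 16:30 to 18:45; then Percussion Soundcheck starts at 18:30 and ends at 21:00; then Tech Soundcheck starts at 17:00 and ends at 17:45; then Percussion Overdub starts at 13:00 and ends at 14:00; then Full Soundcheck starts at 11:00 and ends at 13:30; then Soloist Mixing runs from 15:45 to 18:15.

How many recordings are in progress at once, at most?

3

Sweep the timeline, counting +1 at each start and −1 at each end (ends before starts at a tie):
09:30 start Chamber Session → 1
09:30 start Strings Take → 2
11:00 start Full Soundcheck → 3
11:45 end Chamber Session → 2
12:00 end Strings Take → 1
13:00 start Percussion Overdub → 2
13:15 start Woodwind Warm-up → 3
13:30 end Full Soundcheck → 2
14:00 end Percussion Overdub → 1
15:00 end Woodwind Warm-up → 0
15:45 start Soloist Mixing → 1
16:30 start Dress Overdub → 2
17:00 start Tech Soundcheck → 3
17:45 end Tech Soundcheck → 2
18:15 end Soloist Mixing → 1
18:30 start Percussion Soundcheck → 2
18:45 end Dress Overdub → 1
21:00 end Percussion Soundcheck → 0
Peak is 3, at 11:00 (Chamber Session, Full Soundcheck, Strings Take).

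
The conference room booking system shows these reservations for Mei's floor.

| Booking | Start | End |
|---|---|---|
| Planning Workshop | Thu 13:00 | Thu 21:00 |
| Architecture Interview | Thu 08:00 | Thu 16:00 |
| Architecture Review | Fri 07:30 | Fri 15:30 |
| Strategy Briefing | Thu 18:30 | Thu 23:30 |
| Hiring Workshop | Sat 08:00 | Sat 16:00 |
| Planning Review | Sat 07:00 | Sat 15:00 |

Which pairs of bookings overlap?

Architecture Interview & Planning Workshop, Hiring Workshop & Planning Review, Planning Workshop & Strategy Briefing

Check each pair: they overlap iff neither finishes before the other starts.
Sorted by start: Architecture Interview, Planning Workshop, Strategy Briefing, Architecture Review, Planning Review, Hiring Workshop.
Planning Workshop starts before Architecture Interview ends → Architecture Interview and Planning Workshop overlap.
Strategy Briefing starts after Architecture Interview ends; Architecture Interview is clear from here.
Strategy Briefing starts before Planning Workshop ends → Planning Workshop and Strategy Briefing overlap.
Architecture Review starts after Planning Workshop ends; Planning Workshop is clear from here.
Architecture Review starts after Strategy Briefing ends; Strategy Briefing is clear from here.
Planning Review starts after Architecture Review ends; Architecture Review is clear from here.
Hiring Workshop starts before Planning Review ends → Planning Review and Hiring Workshop overlap.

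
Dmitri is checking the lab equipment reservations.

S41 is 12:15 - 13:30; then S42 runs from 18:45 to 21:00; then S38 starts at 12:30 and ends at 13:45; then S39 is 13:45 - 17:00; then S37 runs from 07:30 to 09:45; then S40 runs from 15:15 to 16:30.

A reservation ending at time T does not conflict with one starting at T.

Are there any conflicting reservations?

Two intervals overlap when each starts before the other ends.
Sorted by start: S37, S41, S38, S39, S40, S42.
S41 starts after S37 ends — done with S37.
S38 starts before S41 ends → S41 and S38 overlap.
That's a conflict, so the schedule is not conflict-free.

Yes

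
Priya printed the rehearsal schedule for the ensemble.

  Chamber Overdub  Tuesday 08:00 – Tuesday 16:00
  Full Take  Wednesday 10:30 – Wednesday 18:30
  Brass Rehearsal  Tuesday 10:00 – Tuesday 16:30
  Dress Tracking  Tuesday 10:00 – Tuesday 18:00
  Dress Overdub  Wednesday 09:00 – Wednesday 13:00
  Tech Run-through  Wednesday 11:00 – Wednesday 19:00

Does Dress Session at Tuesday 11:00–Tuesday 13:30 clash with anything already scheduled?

Yes — it overlaps Brass Rehearsal, Chamber Overdub, Dress Tracking

Chamber Overdub: starts Tuesday 08:00 before Dress Session ends Tuesday 13:30, and ends Tuesday 16:00 after Dress Session starts Tuesday 11:00 → overlap.
Dress Tracking: starts Tuesday 10:00 before Dress Session ends Tuesday 13:30, and ends Tuesday 18:00 after Dress Session starts Tuesday 11:00 → overlap.
Brass Rehearsal: starts Tuesday 10:00 before Dress Session ends Tuesday 13:30, and ends Tuesday 16:30 after Dress Session starts Tuesday 11:00 → overlap.
Dress Overdub: starts Wednesday 09:00 at or after Dress Session ends Tuesday 13:30 → clear.
Full Take: starts Wednesday 10:30 at or after Dress Session ends Tuesday 13:30 → clear.
Tech Run-through: starts Wednesday 11:00 at or after Dress Session ends Tuesday 13:30 → clear.
Dress Session overlaps Chamber Overdub, Dress Tracking, Brass Rehearsal.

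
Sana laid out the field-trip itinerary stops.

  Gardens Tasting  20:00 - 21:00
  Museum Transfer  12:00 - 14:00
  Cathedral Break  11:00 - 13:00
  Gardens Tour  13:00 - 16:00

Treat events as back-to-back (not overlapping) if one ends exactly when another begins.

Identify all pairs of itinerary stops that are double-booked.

Sorted by start: Cathedral Break, Museum Transfer, Gardens Tour, Gardens Tasting.
Museum Transfer starts before Cathedral Break ends → Cathedral Break and Museum Transfer overlap.
Gardens Tour starts exactly when Cathedral Break ends (back-to-back, no overlap) — done with Cathedral Break.
Gardens Tour starts before Museum Transfer ends → Museum Transfer and Gardens Tour overlap.
Gardens Tasting starts after Museum Transfer ends.
Gardens Tasting starts after Gardens Tour ends.

Cathedral Break & Museum Transfer, Gardens Tour & Museum Transfer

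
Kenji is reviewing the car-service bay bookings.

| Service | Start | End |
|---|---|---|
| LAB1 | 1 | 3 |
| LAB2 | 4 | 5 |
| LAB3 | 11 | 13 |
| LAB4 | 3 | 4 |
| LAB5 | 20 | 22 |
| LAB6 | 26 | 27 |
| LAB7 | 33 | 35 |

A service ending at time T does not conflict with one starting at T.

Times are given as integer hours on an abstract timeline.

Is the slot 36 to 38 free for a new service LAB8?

Yes — the slot is free

LAB1: ends 3 at or before LAB8 starts 36 → clear.
LAB4: ends 4 at or before LAB8 starts 36 → clear.
LAB2: ends 5 at or before LAB8 starts 36 → clear.
LAB3: ends 13 at or before LAB8 starts 36 → clear.
LAB5: ends 22 at or before LAB8 starts 36 → clear.
LAB6: ends 27 at or before LAB8 starts 36 → clear.
LAB7: ends 35 at or before LAB8 starts 36 → clear.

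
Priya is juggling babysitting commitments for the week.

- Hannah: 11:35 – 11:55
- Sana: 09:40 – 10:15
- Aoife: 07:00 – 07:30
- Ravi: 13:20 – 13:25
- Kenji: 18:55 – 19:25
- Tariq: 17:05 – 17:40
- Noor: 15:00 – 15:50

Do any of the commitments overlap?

No

Sorted by start: Aoife, Sana, Hannah, Ravi, Noor, Tariq, Kenji.
Sana starts after Aoife ends — done with Aoife.
Hannah starts after Sana ends — done with Sana.
Ravi starts after Hannah ends — done with Hannah.
Noor starts after Ravi ends — done with Ravi.
Tariq starts after Noor ends — done with Noor.
Kenji starts after Tariq ends.
Every pair is clear; the schedule has no overlaps.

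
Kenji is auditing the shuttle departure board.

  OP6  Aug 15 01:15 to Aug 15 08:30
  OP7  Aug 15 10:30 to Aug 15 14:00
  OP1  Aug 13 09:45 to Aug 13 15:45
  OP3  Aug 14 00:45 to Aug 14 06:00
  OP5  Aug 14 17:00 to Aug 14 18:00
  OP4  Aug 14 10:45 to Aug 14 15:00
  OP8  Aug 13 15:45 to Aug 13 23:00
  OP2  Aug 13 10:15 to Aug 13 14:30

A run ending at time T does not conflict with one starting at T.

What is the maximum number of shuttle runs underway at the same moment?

2

Sort all start/end points and keep a running count:
Aug 13 09:45 start OP1 → 1
Aug 13 10:15 start OP2 → 2
Aug 13 14:30 end OP2 → 1
Aug 13 15:45 end OP1 → 0
Aug 13 15:45 start OP8 → 1
Aug 13 23:00 end OP8 → 0
Aug 14 00:45 start OP3 → 1
Aug 14 06:00 end OP3 → 0
Aug 14 10:45 start OP4 → 1
Aug 14 15:00 end OP4 → 0
Aug 14 17:00 start OP5 → 1
Aug 14 18:00 end OP5 → 0
Aug 15 01:15 start OP6 → 1
Aug 15 08:30 end OP6 → 0
Aug 15 10:30 start OP7 → 1
Aug 15 14:00 end OP7 → 0
Peak is 2, at Aug 13 10:15 (OP1, OP2).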